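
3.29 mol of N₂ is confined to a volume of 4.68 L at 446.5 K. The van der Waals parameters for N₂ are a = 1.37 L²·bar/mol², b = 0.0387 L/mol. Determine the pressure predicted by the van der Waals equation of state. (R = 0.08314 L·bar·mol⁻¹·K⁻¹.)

P ≈ 26.15 bar

P = nRT/(V − nb) − a n²/V²
nRT/(V − nb) = (3.29)(0.08314)(446.5)/(4.68 − 3.29×0.0387) = 122.13/4.5527 = 26.826 bar
a n²/V² = (1.37)(3.29)²/(4.68)² = 0.67705 bar
P = 26.826 − 0.67705 = 26.15 bar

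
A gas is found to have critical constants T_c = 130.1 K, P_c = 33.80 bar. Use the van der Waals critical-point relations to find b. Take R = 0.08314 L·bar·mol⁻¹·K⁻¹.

From T_c = 8a/(27Rb) and P_c = a/(27b²): b = R T_c/(8 P_c).
b = (0.08314)(130.1)/(8×33.80) = 10.817/270.40 = 0.04000 L/mol

b ≈ 0.04000 L/mol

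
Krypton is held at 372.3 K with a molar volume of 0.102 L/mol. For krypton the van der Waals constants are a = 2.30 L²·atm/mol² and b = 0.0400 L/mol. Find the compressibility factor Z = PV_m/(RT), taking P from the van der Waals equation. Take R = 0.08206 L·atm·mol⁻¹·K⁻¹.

Z ≈ 0.9071

P = RT/(V_m − b) − a/V_m² = (0.08206)(372.3)/(0.102 − 0.0400) − 2.30/(0.102)²
  = 30.551/0.062000 − 221.07 = 492.76 − 221.07 = 271.69 atm
Z = PV_m/(RT) = (271.69)(0.102)/((0.08206)(372.3)) = 27.712/30.551 = 0.9071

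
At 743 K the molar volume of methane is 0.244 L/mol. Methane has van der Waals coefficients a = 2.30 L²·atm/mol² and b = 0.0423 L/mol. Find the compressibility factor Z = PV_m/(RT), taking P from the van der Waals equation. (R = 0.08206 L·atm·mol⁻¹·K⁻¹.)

P = RT/(V_m − b) − a/V_m² = (0.08206)(743)/(0.244 − 0.0423) − 2.30/(0.244)²
  = 60.971/0.20170 − 38.632 = 302.29 − 38.632 = 263.66 atm
Z = PV_m/(RT) = (263.66)(0.244)/((0.08206)(743)) = 64.333/60.971 = 1.055

Z ≈ 1.055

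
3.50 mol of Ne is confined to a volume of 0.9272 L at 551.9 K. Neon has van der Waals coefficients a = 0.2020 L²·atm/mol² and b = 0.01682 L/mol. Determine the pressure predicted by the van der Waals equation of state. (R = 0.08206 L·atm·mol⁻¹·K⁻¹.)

P ≈ 179.7 atm

P = nRT/(V − nb) − a n²/V²
nRT/(V − nb) = (3.50)(0.08206)(551.9)/(0.9272 − 3.50×0.01682) = 158.51/0.86833 = 182.55 atm
a n²/V² = (0.2020)(3.50)²/(0.9272)² = 2.8783 atm
P = 182.55 − 2.8783 = 179.7 atm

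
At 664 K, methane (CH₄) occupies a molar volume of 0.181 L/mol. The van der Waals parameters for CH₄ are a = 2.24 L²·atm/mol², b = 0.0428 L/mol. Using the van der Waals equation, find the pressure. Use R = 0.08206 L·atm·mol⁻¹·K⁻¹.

P ≈ 325.9 atm

P = RT/(V_m − b) − a/V_m²
RT/(V_m − b) = (0.08206)(664)/(0.181 − 0.0428) = 54.488/0.13820 = 394.27 atm
a/V_m² = 2.24/(0.181)² = 68.374 atm
P = 394.27 − 68.374 = 325.9 atm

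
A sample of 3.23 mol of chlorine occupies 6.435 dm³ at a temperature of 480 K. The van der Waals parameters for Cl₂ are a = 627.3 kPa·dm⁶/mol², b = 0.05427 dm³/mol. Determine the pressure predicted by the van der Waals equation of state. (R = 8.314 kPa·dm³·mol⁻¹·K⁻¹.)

P ≈ 1901 kPa

P = nRT/(V − nb) − a n²/V²
nRT/(V − nb) = (3.23)(8.314)(480)/(6.435 − 3.23×0.05427) = 12890/6.2597 = 2059.2 kPa
a n²/V² = (627.3)(3.23)²/(6.435)² = 158.05 kPa
P = 2059.2 − 158.05 = 1901 kPa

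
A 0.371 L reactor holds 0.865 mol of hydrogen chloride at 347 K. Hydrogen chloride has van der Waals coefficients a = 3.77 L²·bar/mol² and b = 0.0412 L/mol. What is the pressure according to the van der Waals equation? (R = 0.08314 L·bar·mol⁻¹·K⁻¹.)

P = nRT/(V − nb) − a n²/V²
nRT/(V − nb) = (0.865)(0.08314)(347)/(0.371 − 0.865×0.0412) = 24.955/0.33536 = 74.413 bar
a n²/V² = (3.77)(0.865)²/(0.371)² = 20.494 bar
P = 74.413 − 20.494 = 53.92 bar

P ≈ 53.92 bar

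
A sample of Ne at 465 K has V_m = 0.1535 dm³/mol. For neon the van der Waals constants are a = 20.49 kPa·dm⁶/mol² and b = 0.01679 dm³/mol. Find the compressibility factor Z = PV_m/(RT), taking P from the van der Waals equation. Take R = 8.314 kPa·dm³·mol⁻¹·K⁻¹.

Z ≈ 1.088

P = RT/(V_m − b) − a/V_m² = (8.314)(465)/(0.1535 − 0.01679) − 20.49/(0.1535)²
  = 3866.0/0.13671 − 869.61 = 28279 − 869.61 = 27409 kPa
Z = PV_m/(RT) = (27409)(0.1535)/((8.314)(465)) = 4207.3/3866.0 = 1.088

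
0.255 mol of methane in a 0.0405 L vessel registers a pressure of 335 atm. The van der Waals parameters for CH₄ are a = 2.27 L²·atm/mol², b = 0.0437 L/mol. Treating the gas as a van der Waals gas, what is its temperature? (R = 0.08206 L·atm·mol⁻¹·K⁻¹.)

T = (P + a n²/V²)(V − nb)/(nR)
P + a n²/V² = 335 + (2.27)(0.255)²/(0.0405)² = 424.99 atm
V − nb = 0.0405 − (0.255)(0.0437) = 0.029357 L
T = (424.99)(0.029357)/((0.255)(0.08206)) = 596.2 K

T ≈ 596.2 K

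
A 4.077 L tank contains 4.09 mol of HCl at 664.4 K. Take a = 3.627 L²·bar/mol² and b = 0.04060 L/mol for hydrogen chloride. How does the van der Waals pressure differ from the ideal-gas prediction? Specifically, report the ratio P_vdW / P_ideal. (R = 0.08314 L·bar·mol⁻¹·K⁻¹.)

P_vdW / P_ideal ≈ 0.9766

Ideal: P_ideal = nRT/V = (4.09)(0.08314)(664.4)/4.077 = 55.4143 bar
vdW: P = nRT/(V − nb) − a n²/V² = 225.924/3.91095 − 60.6728/16.6219 = 57.7670 − 3.65017 = 54.1168 bar
Ratio = 54.1168/55.4143 = 0.9766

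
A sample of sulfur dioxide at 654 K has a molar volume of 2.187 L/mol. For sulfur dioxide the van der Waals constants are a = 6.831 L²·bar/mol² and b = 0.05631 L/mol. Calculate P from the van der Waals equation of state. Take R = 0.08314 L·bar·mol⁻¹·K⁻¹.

P = RT/(V_m − b) − a/V_m²
RT/(V_m − b) = (0.08314)(654)/(2.187 − 0.05631) = 54.374/2.1307 = 25.519 bar
a/V_m² = 6.831/(2.187)² = 1.4282 bar
P = 25.519 − 1.4282 = 24.09 bar

P ≈ 24.09 bar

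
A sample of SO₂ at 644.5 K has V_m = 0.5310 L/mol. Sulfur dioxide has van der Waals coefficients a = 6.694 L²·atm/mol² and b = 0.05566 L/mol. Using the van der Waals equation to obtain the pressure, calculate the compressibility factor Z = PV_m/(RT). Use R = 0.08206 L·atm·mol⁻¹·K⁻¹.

P = RT/(V_m − b) − a/V_m² = (0.08206)(644.5)/(0.5310 − 0.05566) − 6.694/(0.5310)²
  = 52.888/0.47534 − 23.741 = 111.26 − 23.741 = 87.52 atm
Z = PV_m/(RT) = (87.52)(0.5310)/((0.08206)(644.5)) = 46.473/52.888 = 0.8787

Z ≈ 0.8787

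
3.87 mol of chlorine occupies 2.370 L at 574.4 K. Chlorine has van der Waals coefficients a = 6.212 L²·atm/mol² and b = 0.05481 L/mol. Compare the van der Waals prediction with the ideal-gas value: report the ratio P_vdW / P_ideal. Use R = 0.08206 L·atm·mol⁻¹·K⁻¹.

Ideal: P_ideal = nRT/V = (3.87)(0.08206)(574.4)/2.370 = 76.9677 atm
vdW: P = nRT/(V − nb) − a n²/V² = 182.413/2.15789 − 93.0365/5.61690 = 84.5330 − 16.5637 = 67.9693 atm
Ratio = 67.9693/76.9677 = 0.8831

P_vdW / P_ideal ≈ 0.8831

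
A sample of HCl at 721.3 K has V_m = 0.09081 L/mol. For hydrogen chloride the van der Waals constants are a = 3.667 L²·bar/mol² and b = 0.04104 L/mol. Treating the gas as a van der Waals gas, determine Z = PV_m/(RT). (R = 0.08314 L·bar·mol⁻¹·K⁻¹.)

Z ≈ 1.151

P = RT/(V_m − b) − a/V_m² = (0.08314)(721.3)/(0.09081 − 0.04104) − 3.667/(0.09081)²
  = 59.969/0.049770 − 444.68 = 1204.9 − 444.68 = 760.2 bar
Z = PV_m/(RT) = (760.2)(0.09081)/((0.08314)(721.3)) = 69.034/59.969 = 1.151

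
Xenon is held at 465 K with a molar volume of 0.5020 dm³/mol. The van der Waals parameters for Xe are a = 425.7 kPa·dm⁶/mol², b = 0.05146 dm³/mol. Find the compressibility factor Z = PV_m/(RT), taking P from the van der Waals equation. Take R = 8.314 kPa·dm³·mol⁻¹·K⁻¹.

P = RT/(V_m − b) − a/V_m² = (8.314)(465)/(0.5020 − 0.05146) − 425.7/(0.5020)²
  = 3866.0/0.45054 − 1689.3 = 8580.8 − 1689.3 = 6891.5 kPa
Z = PV_m/(RT) = (6891.5)(0.5020)/((8.314)(465)) = 3459.5/3866.0 = 0.8949

Z ≈ 0.8949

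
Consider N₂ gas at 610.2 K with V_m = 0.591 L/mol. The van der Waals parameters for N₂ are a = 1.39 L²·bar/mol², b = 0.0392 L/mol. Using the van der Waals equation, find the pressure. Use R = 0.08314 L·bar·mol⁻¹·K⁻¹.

P = RT/(V_m − b) − a/V_m²
RT/(V_m − b) = (0.08314)(610.2)/(0.591 − 0.0392) = 50.732/0.55180 = 91.939 bar
a/V_m² = 1.39/(0.591)² = 3.9796 bar
P = 91.939 − 3.9796 = 87.96 bar

P ≈ 87.96 bar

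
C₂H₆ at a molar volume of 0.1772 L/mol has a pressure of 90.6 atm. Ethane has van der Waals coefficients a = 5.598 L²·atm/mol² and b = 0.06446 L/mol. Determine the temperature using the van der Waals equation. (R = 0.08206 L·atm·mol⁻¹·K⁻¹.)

T ≈ 369.4 K

T = (P + a/V_m²)(V_m − b)/R
P + a/V_m² = 90.6 + 5.598/(0.1772)² = 268.88 atm
V_m − b = 0.1772 − 0.06446 = 0.11274 L/mol
T = (268.88)(0.11274)/0.08206 = 369.4 K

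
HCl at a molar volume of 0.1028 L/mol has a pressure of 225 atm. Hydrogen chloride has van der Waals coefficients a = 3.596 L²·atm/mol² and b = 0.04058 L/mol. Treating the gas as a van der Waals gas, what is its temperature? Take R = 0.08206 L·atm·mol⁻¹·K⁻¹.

T ≈ 428.6 K

T = (P + a/V_m²)(V_m − b)/R
P + a/V_m² = 225 + 3.596/(0.1028)² = 565.28 atm
V_m − b = 0.1028 − 0.04058 = 0.062220 L/mol
T = (565.28)(0.062220)/0.08206 = 428.6 K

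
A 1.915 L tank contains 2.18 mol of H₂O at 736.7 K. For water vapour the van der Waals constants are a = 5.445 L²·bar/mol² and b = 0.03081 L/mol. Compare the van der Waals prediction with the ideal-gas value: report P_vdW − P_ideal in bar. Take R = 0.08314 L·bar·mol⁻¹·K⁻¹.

ΔP ≈ -4.522 bar

Ideal: P_ideal = nRT/V = (2.18)(0.08314)(736.7)/1.915 = 69.7250 bar
vdW: P = nRT/(V − nb) − a n²/V² = 133.523/1.84783 − 25.8768/3.66723 = 72.2594 − 7.05622 = 65.2032 bar
ΔP = 65.2032 − 69.7250 = -4.522 bar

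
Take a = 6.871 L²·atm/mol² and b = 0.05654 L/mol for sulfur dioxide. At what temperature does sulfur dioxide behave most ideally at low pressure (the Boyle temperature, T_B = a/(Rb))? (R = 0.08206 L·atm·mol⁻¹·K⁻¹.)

For a van der Waals gas the second virial coefficient B₂ = b − a/(RT) vanishes at T_B = a/(Rb).
T_B = 6.871/(0.08206×0.05654) = 6.871/0.0046397 = 1481 K

T_B ≈ 1481 K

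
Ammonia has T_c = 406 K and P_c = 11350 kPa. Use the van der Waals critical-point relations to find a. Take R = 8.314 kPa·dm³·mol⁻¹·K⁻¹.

From T_c = 8a/(27Rb) and P_c = a/(27b²): a = 27 R² T_c²/(64 P_c).
a = 27×(8.314)²×(406)²/(64×11350) = 307635090/726400 = 423.5 kPa·dm⁶/mol²

a ≈ 423.5 kPa·dm⁶/mol²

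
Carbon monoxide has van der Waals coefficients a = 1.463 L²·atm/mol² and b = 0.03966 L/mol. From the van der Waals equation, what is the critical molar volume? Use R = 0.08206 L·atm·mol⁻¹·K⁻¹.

For a van der Waals gas, V_m,c = 3b.
V_m,c = 3×0.03966 = 0.1190 L/mol

V_m,c ≈ 0.1190 L/mol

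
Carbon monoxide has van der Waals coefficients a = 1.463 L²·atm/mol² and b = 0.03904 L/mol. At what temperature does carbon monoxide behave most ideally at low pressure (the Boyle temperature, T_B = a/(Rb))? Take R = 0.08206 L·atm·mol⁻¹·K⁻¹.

T_B ≈ 456.7 K

For a van der Waals gas the second virial coefficient B₂ = b − a/(RT) vanishes at T_B = a/(Rb).
T_B = 1.463/(0.08206×0.03904) = 1.463/0.0032036 = 456.7 K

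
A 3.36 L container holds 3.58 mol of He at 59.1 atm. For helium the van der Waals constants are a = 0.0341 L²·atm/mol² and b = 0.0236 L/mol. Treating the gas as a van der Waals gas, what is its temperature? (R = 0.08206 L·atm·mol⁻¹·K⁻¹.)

T ≈ 659.4 K

T = (P + a n²/V²)(V − nb)/(nR)
P + a n²/V² = 59.1 + (0.0341)(3.58)²/(3.36)² = 59.139 atm
V − nb = 3.36 − (3.58)(0.0236) = 3.2755 L
T = (59.139)(3.2755)/((3.58)(0.08206)) = 659.4 K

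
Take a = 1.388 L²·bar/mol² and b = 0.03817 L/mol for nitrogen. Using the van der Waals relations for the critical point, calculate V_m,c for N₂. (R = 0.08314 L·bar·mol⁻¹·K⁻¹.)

V_m,c ≈ 0.1145 L/mol

For a van der Waals gas, V_m,c = 3b.
V_m,c = 3×0.03817 = 0.1145 L/mol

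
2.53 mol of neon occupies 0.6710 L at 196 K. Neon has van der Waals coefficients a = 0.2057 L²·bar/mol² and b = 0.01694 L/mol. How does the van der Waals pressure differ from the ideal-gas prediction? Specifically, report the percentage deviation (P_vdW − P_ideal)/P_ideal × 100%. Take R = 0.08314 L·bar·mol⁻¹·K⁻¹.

2.06 %

Ideal: P_ideal = nRT/V = (2.53)(0.08314)(196)/0.6710 = 61.4418 bar
vdW: P = nRT/(V − nb) − a n²/V² = 41.2275/0.628142 − 1.31667/0.450241 = 65.6340 − 2.92437 = 62.7096 bar
% deviation = (62.7096 − 61.4418)/61.4418 × 100% = 2.06%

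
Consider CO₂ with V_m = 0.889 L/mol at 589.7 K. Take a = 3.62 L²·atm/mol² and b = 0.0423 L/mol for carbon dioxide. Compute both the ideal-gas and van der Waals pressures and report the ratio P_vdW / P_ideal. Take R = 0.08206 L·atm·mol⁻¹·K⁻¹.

Ideal: P_ideal = RT/V_m = (0.08206)(589.7)/0.889 = 54.4328 atm
vdW: P = RT/(V_m − b) − a/V_m² = 48.3908/0.846700 − 3.62/0.790321 = 57.1522 − 4.58042 = 52.5718 atm
Ratio = 52.5718/54.4328 = 0.9658

P_vdW / P_ideal ≈ 0.9658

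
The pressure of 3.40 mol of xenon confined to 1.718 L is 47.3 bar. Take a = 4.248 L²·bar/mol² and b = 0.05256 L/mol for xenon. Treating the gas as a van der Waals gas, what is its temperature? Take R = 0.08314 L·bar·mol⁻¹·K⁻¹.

T ≈ 348.2 K

T = (P + a n²/V²)(V − nb)/(nR)
P + a n²/V² = 47.3 + (4.248)(3.40)²/(1.718)² = 63.938 bar
V − nb = 1.718 − (3.40)(0.05256) = 1.5393 L
T = (63.938)(1.5393)/((3.40)(0.08314)) = 348.2 K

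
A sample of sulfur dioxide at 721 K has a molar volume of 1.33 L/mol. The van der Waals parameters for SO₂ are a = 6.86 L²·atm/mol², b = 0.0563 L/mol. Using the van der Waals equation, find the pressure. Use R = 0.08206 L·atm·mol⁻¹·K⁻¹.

P ≈ 42.57 atm

P = RT/(V_m − b) − a/V_m²
RT/(V_m − b) = (0.08206)(721)/(1.33 − 0.0563) = 59.165/1.2737 = 46.451 atm
a/V_m² = 6.86/(1.33)² = 3.8781 atm
P = 46.451 − 3.8781 = 42.57 atm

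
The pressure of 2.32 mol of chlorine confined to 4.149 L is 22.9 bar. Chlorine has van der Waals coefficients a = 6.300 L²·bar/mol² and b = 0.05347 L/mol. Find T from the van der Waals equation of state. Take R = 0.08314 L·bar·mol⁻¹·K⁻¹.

T = (P + a n²/V²)(V − nb)/(nR)
P + a n²/V² = 22.9 + (6.300)(2.32)²/(4.149)² = 24.870 bar
V − nb = 4.149 − (2.32)(0.05347) = 4.0249 L
T = (24.870)(4.0249)/((2.32)(0.08314)) = 519.0 K

T ≈ 519.0 K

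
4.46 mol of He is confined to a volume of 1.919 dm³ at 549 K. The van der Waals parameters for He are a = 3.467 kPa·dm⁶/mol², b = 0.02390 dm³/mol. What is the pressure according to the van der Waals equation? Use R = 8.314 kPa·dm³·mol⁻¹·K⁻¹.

P = nRT/(V − nb) − a n²/V²
nRT/(V − nb) = (4.46)(8.314)(549)/(1.919 − 4.46×0.02390) = 20357/1.8124 = 11232 kPa
a n²/V² = (3.467)(4.46)²/(1.919)² = 18.727 kPa
P = 11232 − 18.727 = 11213 kPa

P ≈ 11213 kPa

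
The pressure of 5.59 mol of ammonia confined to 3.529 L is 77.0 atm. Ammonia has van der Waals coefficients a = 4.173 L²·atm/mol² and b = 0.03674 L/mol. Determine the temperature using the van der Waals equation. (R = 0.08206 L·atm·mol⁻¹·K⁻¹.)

T = (P + a n²/V²)(V − nb)/(nR)
P + a n²/V² = 77.0 + (4.173)(5.59)²/(3.529)² = 87.471 atm
V − nb = 3.529 − (5.59)(0.03674) = 3.3236 L
T = (87.471)(3.3236)/((5.59)(0.08206)) = 633.8 K

T ≈ 633.8 K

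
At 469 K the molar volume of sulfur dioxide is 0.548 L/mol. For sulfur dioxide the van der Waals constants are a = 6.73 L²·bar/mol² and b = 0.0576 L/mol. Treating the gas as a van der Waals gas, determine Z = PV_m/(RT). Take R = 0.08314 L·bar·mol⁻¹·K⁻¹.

P = RT/(V_m − b) − a/V_m² = (0.08314)(469)/(0.548 − 0.0576) − 6.73/(0.548)²
  = 38.993/0.49040 − 22.411 = 79.513 − 22.411 = 57.102 bar
Z = PV_m/(RT) = (57.102)(0.548)/((0.08314)(469)) = 31.292/38.993 = 0.8025

Z ≈ 0.8025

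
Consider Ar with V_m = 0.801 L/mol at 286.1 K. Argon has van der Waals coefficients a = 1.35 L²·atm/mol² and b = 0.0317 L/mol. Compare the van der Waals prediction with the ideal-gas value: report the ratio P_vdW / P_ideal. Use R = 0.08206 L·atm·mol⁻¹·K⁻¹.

Ideal: P_ideal = RT/V_m = (0.08206)(286.1)/0.801 = 29.3101 atm
vdW: P = RT/(V_m − b) − a/V_m² = 23.4774/0.769300 − 1.35/0.641601 = 30.5179 − 2.10411 = 28.4138 atm
Ratio = 28.4138/29.3101 = 0.9694

P_vdW / P_ideal ≈ 0.9694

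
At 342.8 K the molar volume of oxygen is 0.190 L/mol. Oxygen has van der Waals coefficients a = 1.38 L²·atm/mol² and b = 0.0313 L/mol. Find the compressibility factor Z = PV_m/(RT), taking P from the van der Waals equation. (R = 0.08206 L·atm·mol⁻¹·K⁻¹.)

Z ≈ 0.9390

P = RT/(V_m − b) − a/V_m² = (0.08206)(342.8)/(0.190 − 0.0313) − 1.38/(0.190)²
  = 28.130/0.15870 − 38.227 = 177.25 − 38.227 = 139.02 atm
Z = PV_m/(RT) = (139.02)(0.190)/((0.08206)(342.8)) = 26.414/28.130 = 0.9390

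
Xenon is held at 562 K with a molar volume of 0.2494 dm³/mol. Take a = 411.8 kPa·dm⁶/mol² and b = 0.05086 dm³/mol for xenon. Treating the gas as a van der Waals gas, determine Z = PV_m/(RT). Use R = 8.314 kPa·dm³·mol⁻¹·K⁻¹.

Z ≈ 0.9028

P = RT/(V_m − b) − a/V_m² = (8.314)(562)/(0.2494 − 0.05086) − 411.8/(0.2494)²
  = 4672.5/0.19854 − 6620.5 = 23534 − 6620.5 = 16914 kPa
Z = PV_m/(RT) = (16914)(0.2494)/((8.314)(562)) = 4218.4/4672.5 = 0.9028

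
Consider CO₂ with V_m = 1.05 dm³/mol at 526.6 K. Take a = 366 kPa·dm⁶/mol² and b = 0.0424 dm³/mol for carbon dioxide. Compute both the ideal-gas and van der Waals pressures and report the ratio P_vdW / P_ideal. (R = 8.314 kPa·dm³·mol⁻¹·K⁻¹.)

Ideal: P_ideal = RT/V_m = (8.314)(526.6)/1.05 = 4169.67 kPa
vdW: P = RT/(V_m − b) − a/V_m² = 4378.15/1.00760 − 366/1.10250 = 4345.13 − 331.973 = 4013.16 kPa
Ratio = 4013.16/4169.67 = 0.9625

P_vdW / P_ideal ≈ 0.9625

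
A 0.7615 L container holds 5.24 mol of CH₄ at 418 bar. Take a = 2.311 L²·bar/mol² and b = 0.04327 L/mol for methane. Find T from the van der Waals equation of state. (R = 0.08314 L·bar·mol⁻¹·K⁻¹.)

T ≈ 647.4 K

T = (P + a n²/V²)(V − nb)/(nR)
P + a n²/V² = 418 + (2.311)(5.24)²/(0.7615)² = 527.43 bar
V − nb = 0.7615 − (5.24)(0.04327) = 0.53477 L
T = (527.43)(0.53477)/((5.24)(0.08314)) = 647.4 K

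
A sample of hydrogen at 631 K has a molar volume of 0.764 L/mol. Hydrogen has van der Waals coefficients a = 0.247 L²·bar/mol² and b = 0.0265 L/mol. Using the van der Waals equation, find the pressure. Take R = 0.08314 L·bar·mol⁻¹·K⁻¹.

P = RT/(V_m − b) − a/V_m²
RT/(V_m − b) = (0.08314)(631)/(0.764 − 0.0265) = 52.461/0.73750 = 71.134 bar
a/V_m² = 0.247/(0.764)² = 0.42317 bar
P = 71.134 − 0.42317 = 70.71 bar

P ≈ 70.71 bar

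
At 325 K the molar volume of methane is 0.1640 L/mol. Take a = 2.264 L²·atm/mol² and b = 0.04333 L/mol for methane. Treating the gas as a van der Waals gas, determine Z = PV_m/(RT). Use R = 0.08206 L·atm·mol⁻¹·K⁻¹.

P = RT/(V_m − b) − a/V_m² = (0.08206)(325)/(0.1640 − 0.04333) − 2.264/(0.1640)²
  = 26.670/0.12067 − 84.176 = 221.02 − 84.176 = 136.84 atm
Z = PV_m/(RT) = (136.84)(0.1640)/((0.08206)(325)) = 22.442/26.670 = 0.8415

Z ≈ 0.8415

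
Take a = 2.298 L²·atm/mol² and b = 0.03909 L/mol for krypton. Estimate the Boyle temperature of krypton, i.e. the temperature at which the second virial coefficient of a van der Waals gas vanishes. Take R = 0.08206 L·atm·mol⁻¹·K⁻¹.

T_B ≈ 716.4 K

For a van der Waals gas the second virial coefficient B₂ = b − a/(RT) vanishes at T_B = a/(Rb).
T_B = 2.298/(0.08206×0.03909) = 2.298/0.0032077 = 716.4 K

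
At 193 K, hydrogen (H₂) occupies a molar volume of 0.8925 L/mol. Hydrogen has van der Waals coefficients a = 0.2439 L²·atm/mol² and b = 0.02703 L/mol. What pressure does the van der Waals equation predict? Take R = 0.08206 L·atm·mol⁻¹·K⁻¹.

P ≈ 17.99 atm

P = RT/(V_m − b) − a/V_m²
RT/(V_m − b) = (0.08206)(193)/(0.8925 − 0.02703) = 15.838/0.86547 = 18.300 atm
a/V_m² = 0.2439/(0.8925)² = 0.30619 atm
P = 18.300 − 0.30619 = 17.99 atm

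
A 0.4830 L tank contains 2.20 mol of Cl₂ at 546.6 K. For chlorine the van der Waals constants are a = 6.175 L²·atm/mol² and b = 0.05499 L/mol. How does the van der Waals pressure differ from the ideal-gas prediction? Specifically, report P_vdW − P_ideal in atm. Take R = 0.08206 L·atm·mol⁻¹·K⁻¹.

ΔP ≈ -59.84 atm

Ideal: P_ideal = nRT/V = (2.20)(0.08206)(546.6)/0.4830 = 204.304 atm
vdW: P = nRT/(V − nb) − a n²/V² = 98.6788/0.362022 − 29.8870/0.233289 = 272.577 − 128.111 = 144.466 atm
ΔP = 144.466 − 204.304 = -59.84 atm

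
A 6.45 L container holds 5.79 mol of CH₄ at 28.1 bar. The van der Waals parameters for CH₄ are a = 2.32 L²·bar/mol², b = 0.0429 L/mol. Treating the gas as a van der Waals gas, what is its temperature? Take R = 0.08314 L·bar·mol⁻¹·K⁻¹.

T ≈ 386.1 K

T = (P + a n²/V²)(V − nb)/(nR)
P + a n²/V² = 28.1 + (2.32)(5.79)²/(6.45)² = 29.970 bar
V − nb = 6.45 − (5.79)(0.0429) = 6.2016 L
T = (29.970)(6.2016)/((5.79)(0.08314)) = 386.1 K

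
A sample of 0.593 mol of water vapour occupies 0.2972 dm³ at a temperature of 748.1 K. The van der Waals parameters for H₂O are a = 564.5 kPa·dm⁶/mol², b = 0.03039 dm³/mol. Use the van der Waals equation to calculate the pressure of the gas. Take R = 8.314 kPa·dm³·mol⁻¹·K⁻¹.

P = nRT/(V − nb) − a n²/V²
nRT/(V − nb) = (0.593)(8.314)(748.1)/(0.2972 − 0.593×0.03039) = 3688.3/0.27918 = 13211 kPa
a n²/V² = (564.5)(0.593)²/(0.2972)² = 2247.4 kPa
P = 13211 − 2247.4 = 10964 kPa

P ≈ 10964 kPa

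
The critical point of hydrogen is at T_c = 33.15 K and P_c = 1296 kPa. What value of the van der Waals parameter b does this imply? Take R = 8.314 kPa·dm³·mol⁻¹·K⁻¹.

From T_c = 8a/(27Rb) and P_c = a/(27b²): b = R T_c/(8 P_c).
b = (8.314)(33.15)/(8×1296) = 275.61/10368 = 0.02658 dm³/mol

b ≈ 0.02658 dm³/mol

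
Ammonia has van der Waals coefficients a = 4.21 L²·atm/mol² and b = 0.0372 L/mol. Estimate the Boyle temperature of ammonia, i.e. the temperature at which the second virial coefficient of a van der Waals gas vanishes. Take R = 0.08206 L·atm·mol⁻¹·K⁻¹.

T_B ≈ 1379 K

For a van der Waals gas the second virial coefficient B₂ = b − a/(RT) vanishes at T_B = a/(Rb).
T_B = 4.21/(0.08206×0.0372) = 4.21/0.0030526 = 1379 K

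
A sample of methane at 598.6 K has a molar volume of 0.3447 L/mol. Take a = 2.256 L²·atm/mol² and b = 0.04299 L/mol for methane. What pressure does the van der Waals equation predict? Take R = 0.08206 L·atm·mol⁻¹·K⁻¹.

P ≈ 143.8 atm

P = RT/(V_m − b) − a/V_m²
RT/(V_m − b) = (0.08206)(598.6)/(0.3447 − 0.04299) = 49.121/0.30171 = 162.81 atm
a/V_m² = 2.256/(0.3447)² = 18.987 atm
P = 162.81 − 18.987 = 143.8 atm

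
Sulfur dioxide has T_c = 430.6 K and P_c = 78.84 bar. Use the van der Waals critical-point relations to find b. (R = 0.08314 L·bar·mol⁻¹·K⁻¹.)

b ≈ 0.05676 L/mol

From T_c = 8a/(27Rb) and P_c = a/(27b²): b = R T_c/(8 P_c).
b = (0.08314)(430.6)/(8×78.84) = 35.800/630.72 = 0.05676 L/mol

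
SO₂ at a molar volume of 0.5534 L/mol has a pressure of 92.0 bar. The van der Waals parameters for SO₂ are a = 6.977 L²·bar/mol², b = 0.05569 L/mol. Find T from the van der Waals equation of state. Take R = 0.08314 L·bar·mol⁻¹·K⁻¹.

T = (P + a/V_m²)(V_m − b)/R
P + a/V_m² = 92.0 + 6.977/(0.5534)² = 114.78 bar
V_m − b = 0.5534 − 0.05569 = 0.49771 L/mol
T = (114.78)(0.49771)/0.08314 = 687.1 K

T ≈ 687.1 K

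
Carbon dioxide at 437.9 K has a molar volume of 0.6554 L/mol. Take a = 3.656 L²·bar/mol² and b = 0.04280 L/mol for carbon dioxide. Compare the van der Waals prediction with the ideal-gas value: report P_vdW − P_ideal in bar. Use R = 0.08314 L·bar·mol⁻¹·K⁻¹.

ΔP ≈ -4.630 bar

Ideal: P_ideal = RT/V_m = (0.08314)(437.9)/0.6554 = 55.5493 bar
vdW: P = RT/(V_m − b) − a/V_m² = 36.4070/0.612600 − 3.656/0.429549 = 59.4303 − 8.51125 = 50.9191 bar
ΔP = 50.9191 − 55.5493 = -4.630 bar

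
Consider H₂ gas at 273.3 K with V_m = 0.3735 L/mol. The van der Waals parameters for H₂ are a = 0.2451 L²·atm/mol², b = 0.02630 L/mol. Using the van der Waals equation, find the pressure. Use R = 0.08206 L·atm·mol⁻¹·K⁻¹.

P ≈ 62.84 atm

P = RT/(V_m − b) − a/V_m²
RT/(V_m − b) = (0.08206)(273.3)/(0.3735 − 0.02630) = 22.427/0.34720 = 64.594 atm
a/V_m² = 0.2451/(0.3735)² = 1.7570 atm
P = 64.594 − 1.7570 = 62.84 atm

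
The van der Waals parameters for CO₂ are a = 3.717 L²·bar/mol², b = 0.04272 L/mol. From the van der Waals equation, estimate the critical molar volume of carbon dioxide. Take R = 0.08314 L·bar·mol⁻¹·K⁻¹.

V_m,c ≈ 0.1282 L/mol

For a van der Waals gas, V_m,c = 3b.
V_m,c = 3×0.04272 = 0.1282 L/mol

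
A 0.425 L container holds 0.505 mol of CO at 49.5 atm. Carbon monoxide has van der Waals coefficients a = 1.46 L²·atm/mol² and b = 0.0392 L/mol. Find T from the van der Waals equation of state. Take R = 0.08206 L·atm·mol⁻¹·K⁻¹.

T ≈ 504.2 K

T = (P + a n²/V²)(V − nb)/(nR)
P + a n²/V² = 49.5 + (1.46)(0.505)²/(0.425)² = 51.561 atm
V − nb = 0.425 − (0.505)(0.0392) = 0.40520 L
T = (51.561)(0.40520)/((0.505)(0.08206)) = 504.2 K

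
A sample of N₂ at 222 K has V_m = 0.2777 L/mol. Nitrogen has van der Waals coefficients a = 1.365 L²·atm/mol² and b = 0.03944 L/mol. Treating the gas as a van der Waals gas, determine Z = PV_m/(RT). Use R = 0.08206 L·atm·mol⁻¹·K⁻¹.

Z ≈ 0.8957

P = RT/(V_m − b) − a/V_m² = (0.08206)(222)/(0.2777 − 0.03944) − 1.365/(0.2777)²
  = 18.217/0.23826 − 17.700 = 76.458 − 17.700 = 58.758 atm
Z = PV_m/(RT) = (58.758)(0.2777)/((0.08206)(222)) = 16.317/18.217 = 0.8957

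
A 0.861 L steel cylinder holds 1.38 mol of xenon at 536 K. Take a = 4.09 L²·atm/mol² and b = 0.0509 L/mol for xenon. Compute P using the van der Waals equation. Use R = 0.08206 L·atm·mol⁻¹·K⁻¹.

P = nRT/(V − nb) − a n²/V²
nRT/(V − nb) = (1.38)(0.08206)(536)/(0.861 − 1.38×0.0509) = 60.698/0.79076 = 76.759 atm
a n²/V² = (4.09)(1.38)²/(0.861)² = 10.507 atm
P = 76.759 − 10.507 = 66.25 atm

P ≈ 66.25 atm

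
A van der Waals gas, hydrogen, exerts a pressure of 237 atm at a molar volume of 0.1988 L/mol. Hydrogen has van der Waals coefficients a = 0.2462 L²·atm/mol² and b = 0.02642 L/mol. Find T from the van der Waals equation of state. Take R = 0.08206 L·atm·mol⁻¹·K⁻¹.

T ≈ 510.9 K

T = (P + a/V_m²)(V_m − b)/R
P + a/V_m² = 237 + 0.2462/(0.1988)² = 243.23 atm
V_m − b = 0.1988 − 0.02642 = 0.17238 L/mol
T = (243.23)(0.17238)/0.08206 = 510.9 K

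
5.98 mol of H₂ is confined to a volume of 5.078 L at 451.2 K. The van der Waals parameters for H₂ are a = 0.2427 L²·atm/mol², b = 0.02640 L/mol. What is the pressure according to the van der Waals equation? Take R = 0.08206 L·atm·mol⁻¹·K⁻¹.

P ≈ 44.66 atm

P = nRT/(V − nb) − a n²/V²
nRT/(V − nb) = (5.98)(0.08206)(451.2)/(5.078 − 5.98×0.02640) = 221.41/4.9201 = 45.001 atm
a n²/V² = (0.2427)(5.98)²/(5.078)² = 0.33658 atm
P = 45.001 − 0.33658 = 44.66 atm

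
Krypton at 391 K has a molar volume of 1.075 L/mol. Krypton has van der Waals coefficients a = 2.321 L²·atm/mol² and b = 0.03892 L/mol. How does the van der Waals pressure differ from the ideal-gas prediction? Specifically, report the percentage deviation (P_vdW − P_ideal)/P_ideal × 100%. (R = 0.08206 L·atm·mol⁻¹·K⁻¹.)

Ideal: P_ideal = RT/V_m = (0.08206)(391)/1.075 = 29.8469 atm
vdW: P = RT/(V_m − b) − a/V_m² = 32.0855/1.03608 − 2.321/1.15563 = 30.9682 − 2.00843 = 28.9598 atm
% deviation = (28.9598 − 29.8469)/29.8469 × 100% = -2.97%

-2.97 %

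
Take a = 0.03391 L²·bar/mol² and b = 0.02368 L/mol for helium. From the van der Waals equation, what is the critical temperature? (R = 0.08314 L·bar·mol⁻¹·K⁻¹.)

T_c ≈ 5.103 K

For a van der Waals gas, T_c = 8a/(27Rb).
T_c = 8×0.03391/(27×0.08314×0.02368) = 0.27128/0.053156 = 5.103 K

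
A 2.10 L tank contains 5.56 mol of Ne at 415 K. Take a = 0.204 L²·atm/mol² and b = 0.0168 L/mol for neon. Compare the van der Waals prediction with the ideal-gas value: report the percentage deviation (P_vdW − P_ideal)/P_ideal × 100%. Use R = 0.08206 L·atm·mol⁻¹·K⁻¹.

Ideal: P_ideal = nRT/V = (5.56)(0.08206)(415)/2.10 = 90.1644 atm
vdW: P = nRT/(V − nb) − a n²/V² = 189.345/2.00659 − 6.30637/4.41000 = 94.3616 − 1.43002 = 92.9316 atm
% deviation = (92.9316 − 90.1644)/90.1644 × 100% = 3.07%

3.07 %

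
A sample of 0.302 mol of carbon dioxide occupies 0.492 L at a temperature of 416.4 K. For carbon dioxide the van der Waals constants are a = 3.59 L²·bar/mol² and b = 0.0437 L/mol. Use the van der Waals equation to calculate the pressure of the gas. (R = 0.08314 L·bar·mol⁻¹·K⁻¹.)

P = nRT/(V − nb) − a n²/V²
nRT/(V − nb) = (0.302)(0.08314)(416.4)/(0.492 − 0.302×0.0437) = 10.455/0.47880 = 21.836 bar
a n²/V² = (3.59)(0.302)²/(0.492)² = 1.3526 bar
P = 21.836 − 1.3526 = 20.48 bar

P ≈ 20.48 bar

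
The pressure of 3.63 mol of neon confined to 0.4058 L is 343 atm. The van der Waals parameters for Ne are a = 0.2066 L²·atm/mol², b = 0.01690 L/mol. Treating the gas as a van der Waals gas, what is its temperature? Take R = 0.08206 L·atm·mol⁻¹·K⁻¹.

T = (P + a n²/V²)(V − nb)/(nR)
P + a n²/V² = 343 + (0.2066)(3.63)²/(0.4058)² = 359.53 atm
V − nb = 0.4058 − (3.63)(0.01690) = 0.34445 L
T = (359.53)(0.34445)/((3.63)(0.08206)) = 415.7 K

T ≈ 415.7 K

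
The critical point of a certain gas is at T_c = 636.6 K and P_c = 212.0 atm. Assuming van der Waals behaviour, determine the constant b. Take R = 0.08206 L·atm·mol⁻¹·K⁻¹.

From T_c = 8a/(27Rb) and P_c = a/(27b²): b = R T_c/(8 P_c).
b = (0.08206)(636.6)/(8×212.0) = 52.239/1696.0 = 0.03080 L/mol

b ≈ 0.03080 L/mol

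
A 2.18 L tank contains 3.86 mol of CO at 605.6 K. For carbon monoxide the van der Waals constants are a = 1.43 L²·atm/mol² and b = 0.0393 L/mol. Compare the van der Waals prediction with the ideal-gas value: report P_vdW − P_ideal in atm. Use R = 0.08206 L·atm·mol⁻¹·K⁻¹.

ΔP ≈ 2.098 atm

Ideal: P_ideal = nRT/V = (3.86)(0.08206)(605.6)/2.18 = 87.9930 atm
vdW: P = nRT/(V − nb) − a n²/V² = 191.825/2.02830 − 21.3064/4.75240 = 94.5743 − 4.48329 = 90.0910 atm
ΔP = 90.0910 − 87.9930 = 2.098 atm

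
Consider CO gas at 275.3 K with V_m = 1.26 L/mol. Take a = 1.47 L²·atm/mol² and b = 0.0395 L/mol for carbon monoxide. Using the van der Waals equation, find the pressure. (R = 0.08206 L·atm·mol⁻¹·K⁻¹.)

P ≈ 17.58 atm

P = RT/(V_m − b) − a/V_m²
RT/(V_m − b) = (0.08206)(275.3)/(1.26 − 0.0395) = 22.591/1.2205 = 18.510 atm
a/V_m² = 1.47/(1.26)² = 0.92593 atm
P = 18.510 − 0.92593 = 17.58 atm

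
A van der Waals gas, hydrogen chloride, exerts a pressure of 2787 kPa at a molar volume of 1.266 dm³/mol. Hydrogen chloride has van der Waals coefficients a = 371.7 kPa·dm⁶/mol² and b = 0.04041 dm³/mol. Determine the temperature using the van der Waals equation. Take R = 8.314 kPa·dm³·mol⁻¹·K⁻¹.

T ≈ 445.0 K

T = (P + a/V_m²)(V_m − b)/R
P + a/V_m² = 2787 + 371.7/(1.266)² = 3018.9 kPa
V_m − b = 1.266 − 0.04041 = 1.2256 dm³/mol
T = (3018.9)(1.2256)/8.314 = 445.0 K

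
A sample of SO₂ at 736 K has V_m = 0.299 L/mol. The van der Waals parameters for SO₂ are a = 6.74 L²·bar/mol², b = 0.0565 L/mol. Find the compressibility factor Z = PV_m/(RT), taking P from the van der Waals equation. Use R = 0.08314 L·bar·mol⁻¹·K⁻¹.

Z ≈ 0.8646

P = RT/(V_m − b) − a/V_m² = (0.08314)(736)/(0.299 − 0.0565) − 6.74/(0.299)²
  = 61.191/0.24250 − 75.391 = 252.33 − 75.391 = 176.94 bar
Z = PV_m/(RT) = (176.94)(0.299)/((0.08314)(736)) = 52.905/61.191 = 0.8646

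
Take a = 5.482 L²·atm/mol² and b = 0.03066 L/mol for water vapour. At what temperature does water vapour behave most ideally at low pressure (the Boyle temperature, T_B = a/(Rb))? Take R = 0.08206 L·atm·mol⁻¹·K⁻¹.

For a van der Waals gas the second virial coefficient B₂ = b − a/(RT) vanishes at T_B = a/(Rb).
T_B = 5.482/(0.08206×0.03066) = 5.482/0.0025160 = 2179 K

T_B ≈ 2179 K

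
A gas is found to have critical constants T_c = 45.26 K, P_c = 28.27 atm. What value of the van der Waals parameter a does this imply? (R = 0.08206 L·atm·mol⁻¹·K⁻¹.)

From T_c = 8a/(27Rb) and P_c = a/(27b²): a = 27 R² T_c²/(64 P_c).
a = 27×(0.08206)²×(45.26)²/(64×28.27) = 372.44/1809.3 = 0.2058 L²·atm/mol²

a ≈ 0.2058 L²·atm/mol²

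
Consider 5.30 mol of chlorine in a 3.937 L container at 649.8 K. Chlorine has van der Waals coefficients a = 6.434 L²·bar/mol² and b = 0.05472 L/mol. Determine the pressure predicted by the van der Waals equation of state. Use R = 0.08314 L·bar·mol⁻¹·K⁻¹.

P ≈ 66.85 bar

P = nRT/(V − nb) − a n²/V²
nRT/(V − nb) = (5.30)(0.08314)(649.8)/(3.937 − 5.30×0.05472) = 286.33/3.6470 = 78.511 bar
a n²/V² = (6.434)(5.30)²/(3.937)² = 11.660 bar
P = 78.511 − 11.660 = 66.85 bar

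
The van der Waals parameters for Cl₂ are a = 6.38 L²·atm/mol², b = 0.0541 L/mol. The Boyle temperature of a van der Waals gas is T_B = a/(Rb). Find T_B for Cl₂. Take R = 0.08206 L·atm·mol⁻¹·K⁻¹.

For a van der Waals gas the second virial coefficient B₂ = b − a/(RT) vanishes at T_B = a/(Rb).
T_B = 6.38/(0.08206×0.0541) = 6.38/0.0044394 = 1437 K

T_B ≈ 1437 K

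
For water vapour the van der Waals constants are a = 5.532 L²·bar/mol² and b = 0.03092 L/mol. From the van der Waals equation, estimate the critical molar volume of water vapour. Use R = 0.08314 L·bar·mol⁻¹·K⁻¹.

V_m,c ≈ 0.09276 L/mol

For a van der Waals gas, V_m,c = 3b.
V_m,c = 3×0.03092 = 0.09276 L/mol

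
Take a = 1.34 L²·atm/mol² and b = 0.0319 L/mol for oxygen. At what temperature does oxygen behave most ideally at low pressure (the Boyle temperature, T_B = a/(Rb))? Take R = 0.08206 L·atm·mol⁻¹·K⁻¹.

For a van der Waals gas the second virial coefficient B₂ = b − a/(RT) vanishes at T_B = a/(Rb).
T_B = 1.34/(0.08206×0.0319) = 1.34/0.0026177 = 511.9 K

T_B ≈ 511.9 K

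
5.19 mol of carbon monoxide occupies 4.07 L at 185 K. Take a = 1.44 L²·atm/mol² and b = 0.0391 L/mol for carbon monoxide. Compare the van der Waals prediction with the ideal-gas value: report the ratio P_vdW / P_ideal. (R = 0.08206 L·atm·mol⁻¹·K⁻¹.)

P_vdW / P_ideal ≈ 0.9315

Ideal: P_ideal = nRT/V = (5.19)(0.08206)(185)/4.07 = 19.3587 atm
vdW: P = nRT/(V − nb) − a n²/V² = 78.7899/3.86707 − 38.7880/16.5649 = 20.3746 − 2.34158 = 18.0330 atm
Ratio = 18.0330/19.3587 = 0.9315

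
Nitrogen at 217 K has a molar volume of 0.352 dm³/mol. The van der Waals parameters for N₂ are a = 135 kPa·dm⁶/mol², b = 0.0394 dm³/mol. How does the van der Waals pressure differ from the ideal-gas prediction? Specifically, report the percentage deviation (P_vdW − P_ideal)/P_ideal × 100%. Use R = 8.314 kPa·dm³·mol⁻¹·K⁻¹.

-8.65 %

Ideal: P_ideal = RT/V_m = (8.314)(217)/0.352 = 5125.39 kPa
vdW: P = RT/(V_m − b) − a/V_m² = 1804.14/0.312600 − 135/0.123904 = 5771.40 − 1089.55 = 4681.85 kPa
% deviation = (4681.85 − 5125.39)/5125.39 × 100% = -8.65%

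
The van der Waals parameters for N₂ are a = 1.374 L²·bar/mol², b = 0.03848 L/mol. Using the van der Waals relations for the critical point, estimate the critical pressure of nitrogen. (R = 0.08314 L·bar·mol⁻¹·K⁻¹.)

P_c ≈ 34.37 bar

For a van der Waals gas, P_c = a/(27b²).
P_c = 1.374/(27×(0.03848)²) = 1.374/0.039979 = 34.37 bar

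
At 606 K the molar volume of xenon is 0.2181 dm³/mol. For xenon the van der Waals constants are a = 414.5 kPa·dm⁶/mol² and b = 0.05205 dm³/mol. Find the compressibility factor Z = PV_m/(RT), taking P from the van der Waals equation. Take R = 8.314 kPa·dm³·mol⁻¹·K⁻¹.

Z ≈ 0.9362

P = RT/(V_m − b) − a/V_m² = (8.314)(606)/(0.2181 − 0.05205) − 414.5/(0.2181)²
  = 5038.3/0.16605 − 8713.9 = 30342 − 8713.9 = 21628 kPa
Z = PV_m/(RT) = (21628)(0.2181)/((8.314)(606)) = 4717.1/5038.3 = 0.9362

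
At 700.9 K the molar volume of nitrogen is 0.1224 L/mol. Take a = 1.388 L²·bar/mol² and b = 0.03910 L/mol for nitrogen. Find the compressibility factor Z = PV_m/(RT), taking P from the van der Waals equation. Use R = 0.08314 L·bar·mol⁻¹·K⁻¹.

P = RT/(V_m − b) − a/V_m² = (0.08314)(700.9)/(0.1224 − 0.03910) − 1.388/(0.1224)²
  = 58.273/0.083300 − 92.646 = 699.56 − 92.646 = 606.91 bar
Z = PV_m/(RT) = (606.91)(0.1224)/((0.08314)(700.9)) = 74.286/58.273 = 1.275

Z ≈ 1.275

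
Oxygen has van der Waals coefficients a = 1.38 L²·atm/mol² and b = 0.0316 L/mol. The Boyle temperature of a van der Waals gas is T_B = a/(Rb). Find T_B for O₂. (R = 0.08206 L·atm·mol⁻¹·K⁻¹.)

For a van der Waals gas the second virial coefficient B₂ = b − a/(RT) vanishes at T_B = a/(Rb).
T_B = 1.38/(0.08206×0.0316) = 1.38/0.0025931 = 532.2 K

T_B ≈ 532.2 K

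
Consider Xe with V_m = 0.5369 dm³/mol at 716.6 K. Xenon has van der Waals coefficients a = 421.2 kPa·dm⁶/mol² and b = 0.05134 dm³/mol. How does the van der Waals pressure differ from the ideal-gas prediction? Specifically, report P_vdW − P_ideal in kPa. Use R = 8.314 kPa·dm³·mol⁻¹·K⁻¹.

Ideal: P_ideal = RT/V_m = (8.314)(716.6)/0.5369 = 11096.7 kPa
vdW: P = RT/(V_m − b) − a/V_m² = 5957.81/0.485560 − 421.2/0.288262 = 12270.0 − 1461.17 = 10808.8 kPa
ΔP = 10808.8 − 11096.7 = -288 kPa

ΔP ≈ -288 kPa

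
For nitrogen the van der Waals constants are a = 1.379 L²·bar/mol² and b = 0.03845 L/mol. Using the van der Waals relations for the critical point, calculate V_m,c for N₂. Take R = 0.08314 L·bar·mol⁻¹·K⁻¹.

For a van der Waals gas, V_m,c = 3b.
V_m,c = 3×0.03845 = 0.1154 L/mol

V_m,c ≈ 0.1154 L/mol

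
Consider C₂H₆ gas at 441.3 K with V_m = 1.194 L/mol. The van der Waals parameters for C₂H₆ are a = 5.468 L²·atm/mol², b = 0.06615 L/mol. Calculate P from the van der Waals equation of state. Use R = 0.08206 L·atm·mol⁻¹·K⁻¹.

P = RT/(V_m − b) − a/V_m²
RT/(V_m − b) = (0.08206)(441.3)/(1.194 − 0.06615) = 36.213/1.1279 = 32.107 atm
a/V_m² = 5.468/(1.194)² = 3.8355 atm
P = 32.107 − 3.8355 = 28.27 atm

P ≈ 28.27 atm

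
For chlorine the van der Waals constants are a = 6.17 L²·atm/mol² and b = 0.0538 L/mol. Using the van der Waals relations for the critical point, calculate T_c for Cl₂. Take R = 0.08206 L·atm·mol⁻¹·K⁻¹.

For a van der Waals gas, T_c = 8a/(27Rb).
T_c = 8×6.17/(27×0.08206×0.0538) = 49.360/0.11920 = 414.1 K

T_c ≈ 414.1 K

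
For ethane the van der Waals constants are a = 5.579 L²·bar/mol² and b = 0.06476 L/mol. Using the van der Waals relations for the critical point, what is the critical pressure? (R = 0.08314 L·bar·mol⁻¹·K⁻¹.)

P_c ≈ 49.27 bar

For a van der Waals gas, P_c = a/(27b²).
P_c = 5.579/(27×(0.06476)²) = 5.579/0.11323 = 49.27 bar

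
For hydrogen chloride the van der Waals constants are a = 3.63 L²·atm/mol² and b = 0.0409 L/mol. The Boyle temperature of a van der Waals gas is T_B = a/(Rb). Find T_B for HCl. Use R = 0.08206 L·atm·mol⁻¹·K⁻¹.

T_B ≈ 1082 K

For a van der Waals gas the second virial coefficient B₂ = b − a/(RT) vanishes at T_B = a/(Rb).
T_B = 3.63/(0.08206×0.0409) = 3.63/0.0033563 = 1082 K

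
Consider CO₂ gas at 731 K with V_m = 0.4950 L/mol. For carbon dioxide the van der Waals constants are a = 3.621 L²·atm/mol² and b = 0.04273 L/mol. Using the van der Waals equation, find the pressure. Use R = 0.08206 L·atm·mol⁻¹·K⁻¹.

P ≈ 117.9 atm

P = RT/(V_m − b) − a/V_m²
RT/(V_m − b) = (0.08206)(731)/(0.4950 − 0.04273) = 59.986/0.45227 = 132.63 atm
a/V_m² = 3.621/(0.4950)² = 14.778 atm
P = 132.63 − 14.778 = 117.9 atm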